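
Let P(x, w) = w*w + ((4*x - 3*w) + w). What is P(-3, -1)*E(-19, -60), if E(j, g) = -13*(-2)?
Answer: -234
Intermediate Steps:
P(x, w) = w² - 2*w + 4*x (P(x, w) = w² + ((-3*w + 4*x) + w) = w² + (-2*w + 4*x) = w² - 2*w + 4*x)
E(j, g) = 26
P(-3, -1)*E(-19, -60) = ((-1)² - 2*(-1) + 4*(-3))*26 = (1 + 2 - 12)*26 = -9*26 = -234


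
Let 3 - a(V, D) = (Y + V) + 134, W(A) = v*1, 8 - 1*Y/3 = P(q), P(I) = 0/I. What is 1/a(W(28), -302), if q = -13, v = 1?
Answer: -1/156 ≈ -0.0064103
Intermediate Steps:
P(I) = 0
Y = 24 (Y = 24 - 3*0 = 24 + 0 = 24)
W(A) = 1 (W(A) = 1*1 = 1)
a(V, D) = -155 - V (a(V, D) = 3 - ((24 + V) + 134) = 3 - (158 + V) = 3 + (-158 - V) = -155 - V)
1/a(W(28), -302) = 1/(-155 - 1*1) = 1/(-155 - 1) = 1/(-156) = -1/156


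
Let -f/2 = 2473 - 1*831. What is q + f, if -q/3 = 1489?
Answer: -7751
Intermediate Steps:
q = -4467 (q = -3*1489 = -4467)
f = -3284 (f = -2*(2473 - 1*831) = -2*(2473 - 831) = -2*1642 = -3284)
q + f = -4467 - 3284 = -7751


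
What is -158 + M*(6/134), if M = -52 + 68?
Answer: -10538/67 ≈ -157.28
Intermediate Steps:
M = 16
-158 + M*(6/134) = -158 + 16*(6/134) = -158 + 16*(6*(1/134)) = -158 + 16*(3/67) = -158 + 48/67 = -10538/67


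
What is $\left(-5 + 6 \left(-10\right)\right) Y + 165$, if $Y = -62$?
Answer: $4195$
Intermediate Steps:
$\left(-5 + 6 \left(-10\right)\right) Y + 165 = \left(-5 + 6 \left(-10\right)\right) \left(-62\right) + 165 = \left(-5 - 60\right) \left(-62\right) + 165 = \left(-65\right) \left(-62\right) + 165 = 4030 + 165 = 4195$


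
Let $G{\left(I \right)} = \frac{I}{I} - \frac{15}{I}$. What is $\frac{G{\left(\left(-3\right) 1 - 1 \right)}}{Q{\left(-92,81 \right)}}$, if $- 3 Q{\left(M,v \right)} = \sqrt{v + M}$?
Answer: $\frac{57 i \sqrt{11}}{44} \approx 4.2965 i$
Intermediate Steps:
$Q{\left(M,v \right)} = - \frac{\sqrt{M + v}}{3}$ ($Q{\left(M,v \right)} = - \frac{\sqrt{v + M}}{3} = - \frac{\sqrt{M + v}}{3}$)
$G{\left(I \right)} = 1 - \frac{15}{I}$
$\frac{G{\left(\left(-3\right) 1 - 1 \right)}}{Q{\left(-92,81 \right)}} = \frac{\frac{1}{\left(-3\right) 1 - 1} \left(-15 - 4\right)}{\left(- \frac{1}{3}\right) \sqrt{-92 + 81}} = \frac{\frac{1}{-3 - 1} \left(-15 - 4\right)}{\left(- \frac{1}{3}\right) \sqrt{-11}} = \frac{\frac{1}{-4} \left(-15 - 4\right)}{\left(- \frac{1}{3}\right) i \sqrt{11}} = \frac{\left(- \frac{1}{4}\right) \left(-19\right)}{\left(- \frac{1}{3}\right) i \sqrt{11}} = \frac{19 \frac{3 i \sqrt{11}}{11}}{4} = \frac{57 i \sqrt{11}}{44}$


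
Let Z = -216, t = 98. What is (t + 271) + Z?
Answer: 153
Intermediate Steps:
(t + 271) + Z = (98 + 271) - 216 = 369 - 216 = 153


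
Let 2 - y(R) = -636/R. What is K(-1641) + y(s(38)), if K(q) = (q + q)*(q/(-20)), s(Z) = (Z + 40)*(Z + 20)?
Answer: -1015208067/3770 ≈ -2.6929e+5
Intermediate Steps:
s(Z) = (20 + Z)*(40 + Z) (s(Z) = (40 + Z)*(20 + Z) = (20 + Z)*(40 + Z))
y(R) = 2 + 636/R (y(R) = 2 - (-636)/R = 2 + 636/R)
K(q) = -q²/10 (K(q) = (2*q)*(q*(-1/20)) = (2*q)*(-q/20) = -q²/10)
K(-1641) + y(s(38)) = -⅒*(-1641)² + (2 + 636/(800 + 38² + 60*38)) = -⅒*2692881 + (2 + 636/(800 + 1444 + 2280)) = -2692881/10 + (2 + 636/4524) = -2692881/10 + (2 + 636*(1/4524)) = -2692881/10 + (2 + 53/377) = -2692881/10 + 807/377 = -1015208067/3770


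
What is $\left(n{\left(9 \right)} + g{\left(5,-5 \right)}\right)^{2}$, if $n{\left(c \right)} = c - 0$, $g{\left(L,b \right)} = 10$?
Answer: $361$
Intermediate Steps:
$n{\left(c \right)} = c$ ($n{\left(c \right)} = c + 0 = c$)
$\left(n{\left(9 \right)} + g{\left(5,-5 \right)}\right)^{2} = \left(9 + 10\right)^{2} = 19^{2} = 361$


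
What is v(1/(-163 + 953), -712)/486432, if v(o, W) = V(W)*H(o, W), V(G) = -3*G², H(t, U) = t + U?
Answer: 1485132053/667155 ≈ 2226.1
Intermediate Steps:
H(t, U) = U + t
v(o, W) = -3*W²*(W + o) (v(o, W) = (-3*W²)*(W + o) = -3*W²*(W + o))
v(1/(-163 + 953), -712)/486432 = (3*(-712)²*(-1*(-712) - 1/(-163 + 953)))/486432 = (3*506944*(712 - 1/790))*(1/486432) = (3*506944*(562479/790))*(1/486432) = (427718031264/395)*(1/486432) = 1485132053/667155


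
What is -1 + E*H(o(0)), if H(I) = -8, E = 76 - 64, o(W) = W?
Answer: -97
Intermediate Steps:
E = 12
-1 + E*H(o(0)) = -1 + 12*(-8) = -1 - 96 = -97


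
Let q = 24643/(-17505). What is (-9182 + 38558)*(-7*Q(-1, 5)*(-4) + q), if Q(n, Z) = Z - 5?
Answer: -80434752/1945 ≈ -41355.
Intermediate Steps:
q = -24643/17505 (q = 24643*(-1/17505) = -24643/17505 ≈ -1.4078)
Q(n, Z) = -5 + Z
(-9182 + 38558)*(-7*Q(-1, 5)*(-4) + q) = (-9182 + 38558)*(-7*(-5 + 5)*(-4) - 24643/17505) = 29376*(-7*0*(-4) - 24643/17505) = 29376*(0*(-4) - 24643/17505) = 29376*(0 - 24643/17505) = 29376*(-24643/17505) = -80434752/1945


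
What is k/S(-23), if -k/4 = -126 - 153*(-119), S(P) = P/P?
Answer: -72324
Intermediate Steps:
S(P) = 1
k = -72324 (k = -4*(-126 - 153*(-119)) = -4*(-126 + 18207) = -4*18081 = -72324)
k/S(-23) = -72324/1 = -72324*1 = -72324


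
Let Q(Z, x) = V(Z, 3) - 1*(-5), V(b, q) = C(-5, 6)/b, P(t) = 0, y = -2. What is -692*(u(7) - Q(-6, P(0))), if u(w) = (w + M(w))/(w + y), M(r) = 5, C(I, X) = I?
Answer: 35638/15 ≈ 2375.9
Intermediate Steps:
V(b, q) = -5/b
Q(Z, x) = 5 - 5/Z (Q(Z, x) = -5/Z - 1*(-5) = -5/Z + 5 = 5 - 5/Z)
u(w) = (5 + w)/(-2 + w) (u(w) = (w + 5)/(w - 2) = (5 + w)/(-2 + w))
-692*(u(7) - Q(-6, P(0))) = -692*((5 + 7)/(-2 + 7) - (5 - 5/(-6))) = -692*(12/5 - (5 - 5*(-1/6))) = -692*((1/5)*12 - (5 + 5/6)) = -692*(12/5 - 1*35/6) = -692*(12/5 - 35/6) = -692*(-103/30) = 35638/15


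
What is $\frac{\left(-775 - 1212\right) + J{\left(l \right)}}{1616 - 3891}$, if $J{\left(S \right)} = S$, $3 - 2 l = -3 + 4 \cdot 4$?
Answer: $\frac{1992}{2275} \approx 0.8756$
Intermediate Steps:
$l = -5$ ($l = \frac{3}{2} - \frac{-3 + 4 \cdot 4}{2} = \frac{3}{2} - \frac{-3 + 16}{2} = \frac{3}{2} - \frac{13}{2} = -5$)
$\frac{\left(-775 - 1212\right) + J{\left(l \right)}}{1616 - 3891} = \frac{\left(-775 - 1212\right) - 5}{1616 - 3891} = \frac{-1987 - 5}{-2275} = \left(-1992\right) \left(- \frac{1}{2275}\right) = \frac{1992}{2275}$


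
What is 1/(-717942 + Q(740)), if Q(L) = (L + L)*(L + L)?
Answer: 1/1472458 ≈ 6.7914e-7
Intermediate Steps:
Q(L) = 4*L² (Q(L) = (2*L)*(2*L) = 4*L²)
1/(-717942 + Q(740)) = 1/(-717942 + 4*740²) = 1/(-717942 + 4*547600) = 1/(-717942 + 2190400) = 1/1472458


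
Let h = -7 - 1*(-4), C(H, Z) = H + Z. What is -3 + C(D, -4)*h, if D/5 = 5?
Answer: -66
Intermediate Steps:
D = 25 (D = 5*5 = 25)
h = -3 (h = -7 + 4 = -3)
-3 + C(D, -4)*h = -3 + (25 - 4)*(-3) = -3 + 21*(-3) = -3 - 63 = -66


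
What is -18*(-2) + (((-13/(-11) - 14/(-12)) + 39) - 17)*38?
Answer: 31721/33 ≈ 961.24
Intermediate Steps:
-18*(-2) + (((-13/(-11) - 14/(-12)) + 39) - 17)*38 = -3*(-12) + (((-13*(-1/11) - 14*(-1/12)) + 39) - 17)*38 = 36 + (((13/11 + 7/6) + 39) - 17)*38 = 36 + ((155/66 + 39) - 17)*38 = 36 + (2729/66 - 17)*38 = 36 + (1607/66)*38 = 36 + 30533/33 = 31721/33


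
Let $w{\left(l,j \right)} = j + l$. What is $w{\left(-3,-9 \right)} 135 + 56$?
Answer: $-1564$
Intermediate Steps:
$w{\left(-3,-9 \right)} 135 + 56 = \left(-9 - 3\right) 135 + 56 = \left(-12\right) 135 + 56 = -1620 + 56 = -1564$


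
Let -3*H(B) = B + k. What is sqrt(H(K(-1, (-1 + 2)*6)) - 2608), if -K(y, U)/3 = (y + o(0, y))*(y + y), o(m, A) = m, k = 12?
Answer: 3*I*sqrt(290) ≈ 51.088*I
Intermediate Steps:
K(y, U) = -6*y**2 (K(y, U) = -3*(y + 0)*(y + y) = -3*y*2*y = -6*y**2)
H(B) = -4 - B/3 (H(B) = -(B + 12)/3 = -(12 + B)/3 = -4 - B/3)
sqrt(H(K(-1, (-1 + 2)*6)) - 2608) = sqrt((-4 - (-2)*(-1)**2) - 2608) = sqrt((-4 - (-2)) - 2608) = sqrt((-4 - 1/3*(-6)) - 2608) = sqrt((-4 + 2) - 2608) = sqrt(-2 - 2608) = sqrt(-2610) = 3*I*sqrt(290)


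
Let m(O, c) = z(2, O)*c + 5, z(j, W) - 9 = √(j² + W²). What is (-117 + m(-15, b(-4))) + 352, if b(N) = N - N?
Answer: 240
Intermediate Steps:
z(j, W) = 9 + √(W² + j²) (z(j, W) = 9 + √(j² + W²) = 9 + √(W² + j²))
b(N) = 0
m(O, c) = 5 + c*(9 + √(4 + O²)) (m(O, c) = (9 + √(O² + 2²))*c + 5 = (9 + √(O² + 4))*c + 5 = (9 + √(4 + O²))*c + 5 = c*(9 + √(4 + O²)) + 5 = 5 + c*(9 + √(4 + O²)))
(-117 + m(-15, b(-4))) + 352 = (-117 + (5 + 0*(9 + √(4 + (-15)²)))) + 352 = (-117 + (5 + 0*(9 + √(4 + 225)))) + 352 = (-117 + (5 + 0*(9 + √229))) + 352 = (-117 + (5 + 0)) + 352 = (-117 + 5) + 352 = -112 + 352 = 240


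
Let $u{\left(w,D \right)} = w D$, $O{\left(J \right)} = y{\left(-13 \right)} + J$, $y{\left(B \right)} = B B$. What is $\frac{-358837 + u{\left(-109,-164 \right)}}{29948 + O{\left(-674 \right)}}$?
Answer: $- \frac{340961}{29443} \approx -11.58$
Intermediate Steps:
$y{\left(B \right)} = B^{2}$
$O{\left(J \right)} = 169 + J$ ($O{\left(J \right)} = \left(-13\right)^{2} + J = 169 + J$)
$u{\left(w,D \right)} = D w$
$\frac{-358837 + u{\left(-109,-164 \right)}}{29948 + O{\left(-674 \right)}} = \frac{-358837 - -17876}{29948 + \left(169 - 674\right)} = \frac{-358837 + 17876}{29948 - 505} = - \frac{340961}{29443}$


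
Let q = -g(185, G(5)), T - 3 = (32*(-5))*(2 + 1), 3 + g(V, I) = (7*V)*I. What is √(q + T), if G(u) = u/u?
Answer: I*√1769 ≈ 42.06*I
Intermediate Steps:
G(u) = 1
g(V, I) = -3 + 7*I*V (g(V, I) = -3 + (7*V)*I = -3 + 7*I*V)
T = -477 (T = 3 + (32*(-5))*(2 + 1) = 3 - 160*3 = 3 - 480 = -477)
q = -1292 (q = -(-3 + 7*1*185) = -(-3 + 1295) = -1*1292 = -1292)
√(q + T) = √(-1292 - 477) = √(-1769) = I*√1769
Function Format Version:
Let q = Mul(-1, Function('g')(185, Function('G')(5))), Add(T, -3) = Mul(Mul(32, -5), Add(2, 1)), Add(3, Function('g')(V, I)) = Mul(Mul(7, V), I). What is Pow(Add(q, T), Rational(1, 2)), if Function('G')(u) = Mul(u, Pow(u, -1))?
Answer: Mul(I, Pow(1769, Rational(1, 2))) ≈ Mul(42.060, I)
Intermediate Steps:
Function('G')(u) = 1
Function('g')(V, I) = Add(-3, Mul(7, I, V)) (Function('g')(V, I) = Add(-3, Mul(Mul(7, V), I)) = Add(-3, Mul(7, I, V)))
T = -477 (T = Add(3, Mul(Mul(32, -5), Add(2, 1))) = Add(3, Mul(-160, 3)) = Add(3, -480) = -477)
q = -1292 (q = Mul(-1, Add(-3, Mul(7, 1, 185))) = Mul(-1, Add(-3, 1295)) = Mul(-1, 1292) = -1292)
Pow(Add(q, T), Rational(1, 2)) = Pow(Add(-1292, -477), Rational(1, 2)) = Pow(-1769, Rational(1, 2)) = Mul(I, Pow(1769, Rational(1, 2)))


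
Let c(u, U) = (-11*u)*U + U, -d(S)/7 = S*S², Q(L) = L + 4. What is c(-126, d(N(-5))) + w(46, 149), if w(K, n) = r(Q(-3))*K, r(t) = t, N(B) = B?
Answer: 1213671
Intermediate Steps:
Q(L) = 4 + L
d(S) = -7*S³ (d(S) = -7*S*S² = -7*S³)
c(u, U) = U - 11*U*u (c(u, U) = -11*U*u + U = U - 11*U*u)
w(K, n) = K (w(K, n) = (4 - 3)*K = 1*K = K)
c(-126, d(N(-5))) + w(46, 149) = (-7*(-5)³)*(1 - 11*(-126)) + 46 = (-7*(-125))*(1 + 1386) + 46 = 875*1387 + 46 = 1213625 + 46 = 1213671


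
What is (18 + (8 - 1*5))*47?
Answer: 987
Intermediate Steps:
(18 + (8 - 1*5))*47 = (18 + (8 - 5))*47 = (18 + 3)*47 = 21*47 = 987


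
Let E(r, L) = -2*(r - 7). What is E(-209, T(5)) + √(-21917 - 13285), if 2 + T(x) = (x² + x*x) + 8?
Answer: 432 + I*√35202 ≈ 432.0 + 187.62*I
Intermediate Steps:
T(x) = 6 + 2*x² (T(x) = -2 + ((x² + x*x) + 8) = -2 + ((x² + x²) + 8) = -2 + (2*x² + 8) = -2 + (8 + 2*x²) = 6 + 2*x²)
E(r, L) = 14 - 2*r (E(r, L) = -2*(-7 + r) = 14 - 2*r)
E(-209, T(5)) + √(-21917 - 13285) = (14 - 2*(-209)) + √(-21917 - 13285) = (14 + 418) + √(-35202) = 432 + I*√35202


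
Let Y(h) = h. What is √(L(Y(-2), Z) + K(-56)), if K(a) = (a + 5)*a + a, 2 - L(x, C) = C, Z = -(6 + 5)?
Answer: √2813 ≈ 53.038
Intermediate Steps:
Z = -11 (Z = -1*11 = -11)
L(x, C) = 2 - C
K(a) = a + a*(5 + a) (K(a) = (5 + a)*a + a = a*(5 + a) + a = a + a*(5 + a))
√(L(Y(-2), Z) + K(-56)) = √((2 - 1*(-11)) - 56*(6 - 56)) = √((2 + 11) - 56*(-50)) = √(13 + 2800) = √2813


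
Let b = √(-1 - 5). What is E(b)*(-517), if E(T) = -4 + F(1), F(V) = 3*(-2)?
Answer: 5170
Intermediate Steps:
F(V) = -6
b = I*√6 (b = √(-6) = I*√6 ≈ 2.4495*I)
E(T) = -10 (E(T) = -4 - 6 = -10)
E(b)*(-517) = -10*(-517) = 5170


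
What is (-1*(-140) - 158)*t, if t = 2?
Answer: -36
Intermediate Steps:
(-1*(-140) - 158)*t = (-1*(-140) - 158)*2 = (140 - 158)*2 = -18*2 = -36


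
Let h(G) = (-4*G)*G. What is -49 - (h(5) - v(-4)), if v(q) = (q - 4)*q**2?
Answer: -77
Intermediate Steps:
v(q) = q**2*(-4 + q) (v(q) = (-4 + q)*q**2 = q**2*(-4 + q))
h(G) = -4*G**2
-49 - (h(5) - v(-4)) = -49 - (-4*5**2 - (-4)**2*(-4 - 4)) = -49 - (-4*25 - 16*(-8)) = -49 - (-100 - 1*(-128)) = -49 - (-100 + 128) = -49 - 1*28 = -49 - 28 = -77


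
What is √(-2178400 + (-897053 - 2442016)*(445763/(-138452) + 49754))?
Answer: I*√796103369463776161765/69226 ≈ 4.0758e+5*I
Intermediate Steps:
√(-2178400 + (-897053 - 2442016)*(445763/(-138452) + 49754)) = √(-2178400 - 3339069*(445763*(-1/138452) + 49754)) = √(-2178400 - 3339069*(-445763/138452 + 49754)) = √(-2178400 - 3339069*6888095045/138452) = √(-2178400 - 22999824633813105/138452) = √(-23000126237649905/138452) = I*√796103369463776161765/69226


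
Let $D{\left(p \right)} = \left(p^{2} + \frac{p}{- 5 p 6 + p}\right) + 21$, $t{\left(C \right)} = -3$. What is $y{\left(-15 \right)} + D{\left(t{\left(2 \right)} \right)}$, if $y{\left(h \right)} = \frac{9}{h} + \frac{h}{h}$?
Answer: $\frac{4403}{145} \approx 30.366$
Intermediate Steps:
$y{\left(h \right)} = 1 + \frac{9}{h}$ ($y{\left(h \right)} = \frac{9}{h} + 1 = 1 + \frac{9}{h}$)
$D{\left(p \right)} = \frac{608}{29} + p^{2}$ ($D{\left(p \right)} = \left(p^{2} + \frac{p}{- 30 p + p}\right) + 21 = \left(p^{2} + \frac{p}{\left(-29\right) p}\right) + 21 = \left(p^{2} + - \frac{1}{29 p} p\right) + 21 = \left(p^{2} - \frac{1}{29}\right) + 21 = \left(- \frac{1}{29} + p^{2}\right) + 21 = \frac{608}{29} + p^{2}$)
$y{\left(-15 \right)} + D{\left(t{\left(2 \right)} \right)} = \frac{9 - 15}{-15} + \left(\frac{608}{29} + \left(-3\right)^{2}\right) = \left(- \frac{1}{15}\right) \left(-6\right) + \left(\frac{608}{29} + 9\right) = \frac{2}{5} + \frac{869}{29} = \frac{4403}{145}$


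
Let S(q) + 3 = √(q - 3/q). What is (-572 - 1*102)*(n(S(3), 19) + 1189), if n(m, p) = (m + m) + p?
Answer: -810148 - 1348*√2 ≈ -8.1205e+5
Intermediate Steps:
S(q) = -3 + √(q - 3/q)
n(m, p) = p + 2*m (n(m, p) = 2*m + p = p + 2*m)
(-572 - 1*102)*(n(S(3), 19) + 1189) = (-572 - 1*102)*((19 + 2*(-3 + √(3 - 3/3))) + 1189) = (-572 - 102)*((19 + 2*(-3 + √(3 - 3*⅓))) + 1189) = -674*((19 + 2*(-3 + √(3 - 1))) + 1189) = -674*((19 + 2*(-3 + √2)) + 1189) = -674*((19 + (-6 + 2*√2)) + 1189) = -674*((13 + 2*√2) + 1189) = -674*(1202 + 2*√2) = -810148 - 1348*√2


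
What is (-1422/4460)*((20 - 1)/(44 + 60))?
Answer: -13509/231920 ≈ -0.058249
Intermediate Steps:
(-1422/4460)*((20 - 1)/(44 + 60)) = (-1422*1/4460)*(19/104) = -13509/(2230*104) = -711/2230*19/104 = -13509/231920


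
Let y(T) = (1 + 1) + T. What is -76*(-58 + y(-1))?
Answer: 4332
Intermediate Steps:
y(T) = 2 + T
-76*(-58 + y(-1)) = -76*(-58 + (2 - 1)) = -76*(-58 + 1) = -76*(-57) = 4332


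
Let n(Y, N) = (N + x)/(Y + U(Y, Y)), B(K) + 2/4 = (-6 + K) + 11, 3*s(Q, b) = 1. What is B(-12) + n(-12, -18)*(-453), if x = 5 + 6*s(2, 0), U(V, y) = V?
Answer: -1721/8 ≈ -215.13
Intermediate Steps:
s(Q, b) = ⅓ (s(Q, b) = (⅓)*1 = ⅓)
B(K) = 9/2 + K (B(K) = -½ + ((-6 + K) + 11) = -½ + (5 + K) = 9/2 + K)
x = 7 (x = 5 + 6*(⅓) = 5 + 2 = 7)
n(Y, N) = (7 + N)/(2*Y) (n(Y, N) = (N + 7)/(Y + Y) = (7 + N)/((2*Y)) = (7 + N)*(1/(2*Y)) = (7 + N)/(2*Y))
B(-12) + n(-12, -18)*(-453) = (9/2 - 12) + ((½)*(7 - 18)/(-12))*(-453) = -15/2 + ((½)*(-1/12)*(-11))*(-453) = -15/2 + (11/24)*(-453) = -15/2 - 1661/8 = -1721/8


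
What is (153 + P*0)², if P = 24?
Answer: 23409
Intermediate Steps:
(153 + P*0)² = (153 + 24*0)² = (153 + 0)² = 153² = 23409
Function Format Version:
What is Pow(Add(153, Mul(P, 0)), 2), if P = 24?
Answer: 23409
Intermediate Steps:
Pow(Add(153, Mul(P, 0)), 2) = Pow(Add(153, Mul(24, 0)), 2) = Pow(Add(153, 0), 2) = Pow(153, 2) = 23409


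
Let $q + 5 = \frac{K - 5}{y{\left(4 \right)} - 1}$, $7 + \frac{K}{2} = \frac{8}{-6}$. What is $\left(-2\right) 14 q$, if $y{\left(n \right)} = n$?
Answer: $\frac{3080}{9} \approx 342.22$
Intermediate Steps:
$K = - \frac{50}{3}$ ($K = -14 + 2 \frac{8}{-6} = -14 + 2 \cdot 8 \left(- \frac{1}{6}\right) = -14 + 2 \left(- \frac{4}{3}\right) = -14 - \frac{8}{3} = - \frac{50}{3} \approx -16.667$)
$q = - \frac{110}{9}$ ($q = -5 + \frac{- \frac{50}{3} - 5}{4 - 1} = -5 - \frac{65}{3 \cdot 3} = -5 - \frac{65}{9} = - \frac{110}{9} \approx -12.222$)
$\left(-2\right) 14 q = \left(-2\right) 14 \left(- \frac{110}{9}\right) = \left(-28\right) \left(- \frac{110}{9}\right) = \frac{3080}{9}$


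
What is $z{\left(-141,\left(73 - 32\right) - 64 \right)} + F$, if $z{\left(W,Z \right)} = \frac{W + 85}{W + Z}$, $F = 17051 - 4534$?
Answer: $\frac{513211}{41} \approx 12517.0$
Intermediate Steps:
$F = 12517$
$z{\left(W,Z \right)} = \frac{85 + W}{W + Z}$
$z{\left(-141,\left(73 - 32\right) - 64 \right)} + F = \frac{85 - 141}{-141 + \left(\left(73 - 32\right) - 64\right)} + 12517 = \frac{1}{-141 + \left(41 - 64\right)} \left(-56\right) + 12517 = \frac{1}{-141 - 23} \left(-56\right) + 12517 = \frac{1}{-164} \left(-56\right) + 12517 = \left(- \frac{1}{164}\right) \left(-56\right) + 12517 = \frac{14}{41} + 12517 = \frac{513211}{41}$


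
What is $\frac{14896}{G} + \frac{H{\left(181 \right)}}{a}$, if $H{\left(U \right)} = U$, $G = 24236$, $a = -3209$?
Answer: $\frac{10853637}{19443331} \approx 0.55822$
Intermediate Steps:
$\frac{14896}{G} + \frac{H{\left(181 \right)}}{a} = \frac{14896}{24236} + \frac{181}{-3209} = 14896 \cdot \frac{1}{24236} + 181 \left(- \frac{1}{3209}\right) = \frac{3724}{6059} - \frac{181}{3209} = \frac{10853637}{19443331}$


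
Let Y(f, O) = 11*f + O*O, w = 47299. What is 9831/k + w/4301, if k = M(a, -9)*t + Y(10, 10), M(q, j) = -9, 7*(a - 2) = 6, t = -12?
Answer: 19108071/455906 ≈ 41.912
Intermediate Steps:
a = 20/7 (a = 2 + (⅐)*6 = 2 + 6/7 = 20/7 ≈ 2.8571)
Y(f, O) = O² + 11*f (Y(f, O) = 11*f + O² = O² + 11*f)
k = 318 (k = -9*(-12) + (10² + 11*10) = 108 + (100 + 110) = 108 + 210 = 318)
9831/k + w/4301 = 9831/318 + 47299/4301 = 9831*(1/318) + 47299*(1/4301) = 3277/106 + 47299/4301 = 19108071/455906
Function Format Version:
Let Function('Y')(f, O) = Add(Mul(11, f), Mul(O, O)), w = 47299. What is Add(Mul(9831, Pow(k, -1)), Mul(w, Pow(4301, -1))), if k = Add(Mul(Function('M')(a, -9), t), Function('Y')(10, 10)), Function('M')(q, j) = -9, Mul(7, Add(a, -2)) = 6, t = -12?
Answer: Rational(19108071, 455906) ≈ 41.912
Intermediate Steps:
a = Rational(20, 7) (a = Add(2, Mul(Rational(1, 7), 6)) = Add(2, Rational(6, 7)) = Rational(20, 7) ≈ 2.8571)
Function('Y')(f, O) = Add(Pow(O, 2), Mul(11, f)) (Function('Y')(f, O) = Add(Mul(11, f), Pow(O, 2)) = Add(Pow(O, 2), Mul(11, f)))
k = 318 (k = Add(Mul(-9, -12), Add(Pow(10, 2), Mul(11, 10))) = Add(108, Add(100, 110)) = Add(108, 210) = 318)
Add(Mul(9831, Pow(k, -1)), Mul(w, Pow(4301, -1))) = Add(Mul(9831, Pow(318, -1)), Mul(47299, Pow(4301, -1))) = Add(Mul(9831, Rational(1, 318)), Mul(47299, Rational(1, 4301))) = Add(Rational(3277, 106), Rational(47299, 4301)) = Rational(19108071, 455906)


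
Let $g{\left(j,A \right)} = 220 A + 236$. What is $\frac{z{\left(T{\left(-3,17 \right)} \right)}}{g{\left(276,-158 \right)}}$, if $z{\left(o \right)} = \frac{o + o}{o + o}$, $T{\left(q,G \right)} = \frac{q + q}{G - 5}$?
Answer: $- \frac{1}{34524} \approx -2.8965 \cdot 10^{-5}$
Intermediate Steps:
$T{\left(q,G \right)} = \frac{2 q}{-5 + G}$
$g{\left(j,A \right)} = 236 + 220 A$
$z{\left(o \right)} = 1$ ($z{\left(o \right)} = \frac{2 o}{2 o} = 2 o \frac{1}{2 o} = 1$)
$\frac{z{\left(T{\left(-3,17 \right)} \right)}}{g{\left(276,-158 \right)}} = 1 \frac{1}{236 + 220 \left(-158\right)} = 1 \frac{1}{236 - 34760} = 1 \frac{1}{-34524} = 1 \left(- \frac{1}{34524}\right) = - \frac{1}{34524}$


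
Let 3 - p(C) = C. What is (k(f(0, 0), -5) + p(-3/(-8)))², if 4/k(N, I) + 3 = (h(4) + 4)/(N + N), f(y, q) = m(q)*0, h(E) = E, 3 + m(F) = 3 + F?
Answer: 441/64 ≈ 6.8906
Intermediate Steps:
m(F) = F (m(F) = -3 + (3 + F) = F)
f(y, q) = 0 (f(y, q) = q*0 = 0)
k(N, I) = 4/(-3 + 4/N) (k(N, I) = 4/(-3 + (4 + 4)/(N + N)) = 4/(-3 + 8/((2*N))) = 4/(-3 + 8*(1/(2*N))) = 4/(-3 + 4/N))
p(C) = 3 - C
(k(f(0, 0), -5) + p(-3/(-8)))² = (4*0/(4 - 3*0) + (3 - (-3)/(-8)))² = (4*0/(4 + 0) + (3 - (-3)*(-1)/8))² = (4*0/4 + (3 - 1*3/8))² = (4*0*(¼) + (3 - 3/8))² = (0 + 21/8)² = (21/8)² = 441/64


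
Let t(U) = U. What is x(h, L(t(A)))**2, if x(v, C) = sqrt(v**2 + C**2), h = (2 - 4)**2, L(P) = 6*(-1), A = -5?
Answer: 52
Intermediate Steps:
L(P) = -6
h = 4 (h = (-2)**2 = 4)
x(v, C) = sqrt(C**2 + v**2)
x(h, L(t(A)))**2 = (sqrt((-6)**2 + 4**2))**2 = (sqrt(36 + 16))**2 = (sqrt(52))**2 = (2*sqrt(13))**2 = 52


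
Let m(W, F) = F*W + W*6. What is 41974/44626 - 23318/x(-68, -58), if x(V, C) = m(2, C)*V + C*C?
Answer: -150637101/116429234 ≈ -1.2938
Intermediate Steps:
m(W, F) = 6*W + F*W (m(W, F) = F*W + 6*W = 6*W + F*W)
x(V, C) = C**2 + V*(12 + 2*C) (x(V, C) = (2*(6 + C))*V + C*C = (12 + 2*C)*V + C**2 = V*(12 + 2*C) + C**2 = C**2 + V*(12 + 2*C))
41974/44626 - 23318/x(-68, -58) = 41974/44626 - 23318/((-58)**2 + 2*(-68)*(6 - 58)) = 41974*(1/44626) - 23318/(3364 + 2*(-68)*(-52)) = 20987/22313 - 23318/(3364 + 7072) = 20987/22313 - 23318/10436 = 20987/22313 - 23318*1/10436 = 20987/22313 - 11659/5218 = -150637101/116429234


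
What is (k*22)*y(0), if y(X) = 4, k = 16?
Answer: 1408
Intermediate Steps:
(k*22)*y(0) = (16*22)*4 = 352*4 = 1408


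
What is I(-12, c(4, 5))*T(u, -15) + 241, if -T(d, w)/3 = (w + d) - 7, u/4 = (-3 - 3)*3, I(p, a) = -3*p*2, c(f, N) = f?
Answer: 20545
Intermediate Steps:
I(p, a) = -6*p
u = -72 (u = 4*((-3 - 3)*3) = 4*(-6*3) = 4*(-18) = -72)
T(d, w) = 21 - 3*d - 3*w (T(d, w) = -3*((w + d) - 7) = -3*((d + w) - 7) = -3*(-7 + d + w) = 21 - 3*d - 3*w)
I(-12, c(4, 5))*T(u, -15) + 241 = (-6*(-12))*(21 - 3*(-72) - 3*(-15)) + 241 = 72*(21 + 216 + 45) + 241 = 72*282 + 241 = 20304 + 241 = 20545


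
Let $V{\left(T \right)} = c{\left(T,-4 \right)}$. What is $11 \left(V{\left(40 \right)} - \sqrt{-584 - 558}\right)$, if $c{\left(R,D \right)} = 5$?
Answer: $55 - 11 i \sqrt{1142} \approx 55.0 - 371.73 i$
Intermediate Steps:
$V{\left(T \right)} = 5$
$11 \left(V{\left(40 \right)} - \sqrt{-584 - 558}\right) = 11 \left(5 - \sqrt{-584 - 558}\right) = 11 \left(5 - \sqrt{-1142}\right) = 11 \left(5 - i \sqrt{1142}\right) = 55 - 11 i \sqrt{1142}$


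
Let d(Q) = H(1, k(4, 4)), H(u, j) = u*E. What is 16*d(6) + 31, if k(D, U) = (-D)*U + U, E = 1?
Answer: 47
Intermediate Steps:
k(D, U) = U - D*U (k(D, U) = -D*U + U = U - D*U)
H(u, j) = u (H(u, j) = u*1 = u)
d(Q) = 1
16*d(6) + 31 = 16*1 + 31 = 16 + 31 = 47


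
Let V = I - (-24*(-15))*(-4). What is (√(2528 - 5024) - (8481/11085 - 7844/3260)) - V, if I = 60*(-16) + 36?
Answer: -309790682/602285 + 8*I*√39 ≈ -514.36 + 49.96*I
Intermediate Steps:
I = -924 (I = -960 + 36 = -924)
V = 516 (V = -924 - (-24*(-15))*(-4) = -924 - 360*(-4) = -924 - 1*(-1440) = -924 + 1440 = 516)
(√(2528 - 5024) - (8481/11085 - 7844/3260)) - V = (√(2528 - 5024) - (8481/11085 - 7844/3260)) - 1*516 = (√(-2496) - (8481*(1/11085) - 7844*1/3260)) - 516 = (8*I*√39 - (2827/3695 - 1961/815)) - 516 = (8*I*√39 - 1*(-988378/602285)) - 516 = (8*I*√39 + 988378/602285) - 516 = (988378/602285 + 8*I*√39) - 516 = -309790682/602285 + 8*I*√39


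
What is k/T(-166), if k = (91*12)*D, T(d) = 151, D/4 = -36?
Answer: -157248/151 ≈ -1041.4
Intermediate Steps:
D = -144 (D = 4*(-36) = -144)
k = -157248 (k = (91*12)*(-144) = 1092*(-144) = -157248)
k/T(-166) = -157248/151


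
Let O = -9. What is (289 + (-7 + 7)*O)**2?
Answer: 83521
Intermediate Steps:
(289 + (-7 + 7)*O)**2 = (289 + (-7 + 7)*(-9))**2 = (289 + 0*(-9))**2 = (289 + 0)**2 = 289**2 = 83521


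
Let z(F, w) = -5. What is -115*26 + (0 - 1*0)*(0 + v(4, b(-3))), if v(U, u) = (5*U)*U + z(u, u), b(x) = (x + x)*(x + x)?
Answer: -2990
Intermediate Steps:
b(x) = 4*x² (b(x) = (2*x)*(2*x) = 4*x²)
v(U, u) = -5 + 5*U² (v(U, u) = (5*U)*U - 5 = 5*U² - 5 = -5 + 5*U²)
-115*26 + (0 - 1*0)*(0 + v(4, b(-3))) = -115*26 + (0 - 1*0)*(0 + (-5 + 5*4²)) = -2990 + (0 + 0)*(0 + (-5 + 5*16)) = -2990 + 0*(0 + (-5 + 80)) = -2990 + 0*(0 + 75) = -2990 + 0*75 = -2990 + 0 = -2990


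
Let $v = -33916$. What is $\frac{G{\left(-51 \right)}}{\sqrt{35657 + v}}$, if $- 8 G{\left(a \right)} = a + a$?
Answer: $\frac{51 \sqrt{1741}}{6964} \approx 0.30557$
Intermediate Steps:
$G{\left(a \right)} = - \frac{a}{4}$ ($G{\left(a \right)} = - \frac{a + a}{8} = - \frac{2 a}{8} = - \frac{a}{4}$)
$\frac{G{\left(-51 \right)}}{\sqrt{35657 + v}} = \frac{\left(- \frac{1}{4}\right) \left(-51\right)}{\sqrt{35657 - 33916}} = \frac{51}{4 \sqrt{1741}} = \frac{51 \frac{\sqrt{1741}}{1741}}{4} = \frac{51 \sqrt{1741}}{6964}$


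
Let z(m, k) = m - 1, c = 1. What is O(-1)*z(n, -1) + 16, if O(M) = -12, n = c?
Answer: 16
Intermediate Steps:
n = 1
z(m, k) = -1 + m
O(-1)*z(n, -1) + 16 = -12*(-1 + 1) + 16 = -12*0 + 16 = 0 + 16 = 16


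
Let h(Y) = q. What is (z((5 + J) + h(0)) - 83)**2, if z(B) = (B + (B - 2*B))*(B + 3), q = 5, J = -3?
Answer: 6889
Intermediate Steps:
h(Y) = 5
z(B) = 0 (z(B) = (B - B)*(3 + B) = 0*(3 + B) = 0)
(z((5 + J) + h(0)) - 83)**2 = (0 - 83)**2 = (-83)**2 = 6889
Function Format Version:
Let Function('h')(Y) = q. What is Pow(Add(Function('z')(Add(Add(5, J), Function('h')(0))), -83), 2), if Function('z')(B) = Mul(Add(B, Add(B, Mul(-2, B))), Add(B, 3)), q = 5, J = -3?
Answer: 6889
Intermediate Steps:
Function('h')(Y) = 5
Function('z')(B) = 0 (Function('z')(B) = Mul(Add(B, Mul(-1, B)), Add(3, B)) = Mul(0, Add(3, B)) = 0)
Pow(Add(Function('z')(Add(Add(5, J), Function('h')(0))), -83), 2) = Pow(Add(0, -83), 2) = Pow(-83, 2) = 6889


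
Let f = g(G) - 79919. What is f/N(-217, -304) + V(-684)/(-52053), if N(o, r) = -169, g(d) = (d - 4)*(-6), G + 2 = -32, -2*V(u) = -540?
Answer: 1382703331/2932319 ≈ 471.54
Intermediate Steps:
V(u) = 270 (V(u) = -½*(-540) = 270)
G = -34 (G = -2 - 32 = -34)
g(d) = 24 - 6*d (g(d) = (-4 + d)*(-6) = 24 - 6*d)
f = -79691 (f = (24 - 6*(-34)) - 79919 = (24 + 204) - 79919 = 228 - 79919 = -79691)
f/N(-217, -304) + V(-684)/(-52053) = -79691/(-169) + 270/(-52053) = -79691*(-1/169) + 270*(-1/52053) = 79691/169 - 90/17351 = 1382703331/2932319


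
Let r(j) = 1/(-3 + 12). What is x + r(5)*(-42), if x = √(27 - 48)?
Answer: -14/3 + I*√21 ≈ -4.6667 + 4.5826*I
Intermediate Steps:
x = I*√21 (x = √(-21) = I*√21 ≈ 4.5826*I)
r(j) = ⅑ (r(j) = 1/9 = ⅑)
x + r(5)*(-42) = I*√21 + (⅑)*(-42) = I*√21 - 14/3 = -14/3 + I*√21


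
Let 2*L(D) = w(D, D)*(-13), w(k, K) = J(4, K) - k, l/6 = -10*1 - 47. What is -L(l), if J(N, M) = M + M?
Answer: -2223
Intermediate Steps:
J(N, M) = 2*M
l = -342 (l = 6*(-10*1 - 47) = 6*(-10 - 47) = 6*(-57) = -342)
w(k, K) = -k + 2*K (w(k, K) = 2*K - k = -k + 2*K)
L(D) = -13*D/2 (L(D) = ((-D + 2*D)*(-13))/2 = (D*(-13))/2 = (-13*D)/2 = -13*D/2)
-L(l) = -(-13)*(-342)/2 = -1*2223 = -2223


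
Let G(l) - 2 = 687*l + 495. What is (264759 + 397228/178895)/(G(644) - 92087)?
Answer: 47364458533/62763164010 ≈ 0.75465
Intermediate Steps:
G(l) = 497 + 687*l (G(l) = 2 + (687*l + 495) = 2 + (495 + 687*l) = 497 + 687*l)
(264759 + 397228/178895)/(G(644) - 92087) = (264759 + 397228/178895)/((497 + 687*644) - 92087) = (264759 + 397228*(1/178895))/((497 + 442428) - 92087) = (264759 + 397228/178895)/(442925 - 92087) = (47364458533/178895)/350838 = (47364458533/178895)*(1/350838) = 47364458533/62763164010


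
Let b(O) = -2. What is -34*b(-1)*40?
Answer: 2720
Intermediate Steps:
-34*b(-1)*40 = -34*(-2)*40 = 68*40 = 2720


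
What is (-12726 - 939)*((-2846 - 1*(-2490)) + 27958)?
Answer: -377181330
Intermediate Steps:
(-12726 - 939)*((-2846 - 1*(-2490)) + 27958) = -13665*((-2846 + 2490) + 27958) = -13665*(-356 + 27958) = -13665*27602 = -377181330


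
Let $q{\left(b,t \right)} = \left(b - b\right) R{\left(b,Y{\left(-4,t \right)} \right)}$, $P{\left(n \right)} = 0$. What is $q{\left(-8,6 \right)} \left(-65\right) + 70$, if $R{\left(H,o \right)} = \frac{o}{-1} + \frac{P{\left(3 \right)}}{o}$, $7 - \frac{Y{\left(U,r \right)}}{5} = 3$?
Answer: $70$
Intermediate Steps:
$Y{\left(U,r \right)} = 20$ ($Y{\left(U,r \right)} = 35 - 15 = 20$)
$R{\left(H,o \right)} = - o$ ($R{\left(H,o \right)} = \frac{o}{-1} + \frac{0}{o} = o \left(-1\right) + 0 = - o + 0 = - o$)
$q{\left(b,t \right)} = 0$ ($q{\left(b,t \right)} = \left(b - b\right) \left(\left(-1\right) 20\right) = 0 \left(-20\right) = 0$)
$q{\left(-8,6 \right)} \left(-65\right) + 70 = 0 \left(-65\right) + 70 = 0 + 70 = 70$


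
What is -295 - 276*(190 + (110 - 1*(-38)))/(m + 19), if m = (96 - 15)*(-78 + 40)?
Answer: -35179/133 ≈ -264.50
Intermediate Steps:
m = -3078 (m = 81*(-38) = -3078)
-295 - 276*(190 + (110 - 1*(-38)))/(m + 19) = -295 - 276*(190 + (110 - 1*(-38)))/(-3078 + 19) = -295 - 276*(190 + (110 + 38))/(-3059) = -295 - 276*(190 + 148)*(-1)/3059 = -295 - 93288*(-1)/3059 = -295 - 276*(-338/3059) = -295 + 4056/133 = -35179/133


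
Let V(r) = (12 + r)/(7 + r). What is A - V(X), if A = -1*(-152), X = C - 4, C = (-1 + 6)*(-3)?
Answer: 1817/12 ≈ 151.42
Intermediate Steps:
C = -15 (C = 5*(-3) = -15)
X = -19 (X = -15 - 4 = -19)
A = 152
V(r) = (12 + r)/(7 + r)
A - V(X) = 152 - (12 - 19)/(7 - 19) = 152 - (-7)/(-12) = 152 - (-1)*(-7)/12 = 152 - 1*7/12 = 152 - 7/12 = 1817/12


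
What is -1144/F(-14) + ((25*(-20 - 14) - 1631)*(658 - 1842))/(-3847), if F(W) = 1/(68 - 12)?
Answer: -249391712/3847 ≈ -64828.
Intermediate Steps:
F(W) = 1/56
-1144/F(-14) + ((25*(-20 - 14) - 1631)*(658 - 1842))/(-3847) = -1144/1/56 + ((25*(-20 - 14) - 1631)*(658 - 1842))/(-3847) = -1144*56 + ((25*(-34) - 1631)*(-1184))*(-1/3847) = -64064 + ((-850 - 1631)*(-1184))*(-1/3847) = -64064 - 2481*(-1184)*(-1/3847) = -64064 + 2937504*(-1/3847) = -64064 - 2937504/3847 = -249391712/3847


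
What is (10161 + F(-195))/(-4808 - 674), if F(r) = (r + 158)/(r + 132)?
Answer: -320090/172683 ≈ -1.8536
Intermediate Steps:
F(r) = (158 + r)/(132 + r)
(10161 + F(-195))/(-4808 - 674) = (10161 + (158 - 195)/(132 - 195))/(-4808 - 674) = (10161 - 37/(-63))/(-5482) = (10161 - 1/63*(-37))*(-1/5482) = (10161 + 37/63)*(-1/5482) = (640180/63)*(-1/5482) = -320090/172683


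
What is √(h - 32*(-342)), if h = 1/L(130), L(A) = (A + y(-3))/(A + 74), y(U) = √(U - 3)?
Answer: √(10944 + 204/(130 + I*√6)) ≈ 104.62 - 0.0001*I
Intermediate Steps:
y(U) = √(-3 + U)
L(A) = (A + I*√6)/(74 + A) (L(A) = (A + √(-3 - 3))/(A + 74) = (A + √(-6))/(74 + A) = (A + I*√6)/(74 + A))
h = 1/(65/102 + I*√6/204) (h = 1/((130 + I*√6)/(74 + 130)) = 1/((130 + I*√6)/204) = 1/(65/102 + I*√6/204) ≈ 1.5687 - 0.02956*I)
√(h - 32*(-342)) = √((13260/8453 - 102*I*√6/8453) - 32*(-342)) = √((13260/8453 - 102*I*√6/8453) + 10944) = √(92522892/8453 - 102*I*√6/8453)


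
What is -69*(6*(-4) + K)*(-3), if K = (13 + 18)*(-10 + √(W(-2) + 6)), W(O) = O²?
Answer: -69138 + 6417*√10 ≈ -48846.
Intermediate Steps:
K = -310 + 31*√10 (K = (13 + 18)*(-10 + √((-2)² + 6)) = 31*(-10 + √(4 + 6)) = 31*(-10 + √10) = -310 + 31*√10 ≈ -211.97)
-69*(6*(-4) + K)*(-3) = -69*(6*(-4) + (-310 + 31*√10))*(-3) = -69*(-24 + (-310 + 31*√10))*(-3) = -69*(-334 + 31*√10)*(-3) = -69*(1002 - 93*√10) = -69138 + 6417*√10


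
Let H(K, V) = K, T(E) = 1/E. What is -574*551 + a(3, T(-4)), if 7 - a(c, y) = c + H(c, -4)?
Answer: -316273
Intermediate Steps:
T(E) = 1/E
a(c, y) = 7 - 2*c (a(c, y) = 7 - (c + c) = 7 - 2*c)
-574*551 + a(3, T(-4)) = -574*551 + (7 - 2*3) = -316274 + (7 - 6) = -316274 + 1 = -316273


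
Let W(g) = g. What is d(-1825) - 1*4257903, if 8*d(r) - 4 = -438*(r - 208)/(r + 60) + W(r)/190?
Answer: -2284654646877/536560 ≈ -4.2580e+6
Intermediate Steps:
d(r) = ½ + r/1520 - 219*(-208 + r)/(4*(60 + r)) (d(r) = ½ + (-438*(r - 208)/(r + 60) + r/190)/8 = ½ + (-438*(-208 + r)/(60 + r) + r*(1/190))/8 = ½ + (-438*(-208 + r)/(60 + r) + r/190)/8 = ½ + (r/190 - 438*(-208 + r)/(60 + r))/8 = ½ + (r/1520 - 219*(-208 + r)/(4*(60 + r))) = ½ + r/1520 - 219*(-208 + r)/(4*(60 + r)))
d(-1825) - 1*4257903 = (17355360 + (-1825)² - 82400*(-1825))/(1520*(60 - 1825)) - 1*4257903 = (1/1520)*(17355360 + 3330625 + 150380000)/(-1765) - 4257903 = (1/1520)*(-1/1765)*171065985 - 4257903 = -34213197/536560 - 4257903 = -2284654646877/536560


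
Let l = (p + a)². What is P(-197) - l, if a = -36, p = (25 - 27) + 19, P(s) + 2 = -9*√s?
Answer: -363 - 9*I*√197 ≈ -363.0 - 126.32*I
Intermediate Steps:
P(s) = -2 - 9*√s
p = 17 (p = -2 + 19 = 17)
l = 361 (l = (17 - 36)² = (-19)² = 361)
P(-197) - l = (-2 - 9*I*√197) - 1*361 = (-2 - 9*I*√197) - 361 = -363 - 9*I*√197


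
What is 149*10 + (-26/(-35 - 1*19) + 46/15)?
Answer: 201629/135 ≈ 1493.5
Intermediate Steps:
149*10 + (-26/(-35 - 1*19) + 46/15) = 1490 + (-26/(-35 - 19) + 46*(1/15)) = 1490 + (-26/(-54) + 46/15) = 1490 + (-26*(-1/54) + 46/15) = 1490 + (13/27 + 46/15) = 1490 + 479/135 = 201629/135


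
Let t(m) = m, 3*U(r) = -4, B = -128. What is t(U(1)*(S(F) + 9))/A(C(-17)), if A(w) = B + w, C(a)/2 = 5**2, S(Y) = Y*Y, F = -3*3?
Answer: 20/13 ≈ 1.5385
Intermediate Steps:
F = -9
U(r) = -4/3 (U(r) = (1/3)*(-4) = -4/3)
S(Y) = Y**2
C(a) = 50 (C(a) = 2*5**2 = 2*25 = 50)
A(w) = -128 + w
t(U(1)*(S(F) + 9))/A(C(-17)) = (-4*((-9)**2 + 9)/3)/(-128 + 50) = -4*(81 + 9)/3/(-78) = -4/3*90*(-1/78) = -120*(-1/78) = 20/13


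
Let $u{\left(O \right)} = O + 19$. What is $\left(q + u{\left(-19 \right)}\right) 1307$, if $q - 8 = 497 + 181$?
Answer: $896602$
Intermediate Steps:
$u{\left(O \right)} = 19 + O$
$q = 686$ ($q = 8 + \left(497 + 181\right) = 8 + 678 = 686$)
$\left(q + u{\left(-19 \right)}\right) 1307 = \left(686 + \left(19 - 19\right)\right) 1307 = \left(686 + 0\right) 1307 = 686 \cdot 1307 = 896602$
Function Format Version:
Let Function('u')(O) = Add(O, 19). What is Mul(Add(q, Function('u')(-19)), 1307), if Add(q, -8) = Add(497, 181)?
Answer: 896602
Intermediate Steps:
Function('u')(O) = Add(19, O)
q = 686 (q = Add(8, Add(497, 181)) = Add(8, 678) = 686)
Mul(Add(q, Function('u')(-19)), 1307) = Mul(Add(686, Add(19, -19)), 1307) = Mul(Add(686, 0), 1307) = Mul(686, 1307) = 896602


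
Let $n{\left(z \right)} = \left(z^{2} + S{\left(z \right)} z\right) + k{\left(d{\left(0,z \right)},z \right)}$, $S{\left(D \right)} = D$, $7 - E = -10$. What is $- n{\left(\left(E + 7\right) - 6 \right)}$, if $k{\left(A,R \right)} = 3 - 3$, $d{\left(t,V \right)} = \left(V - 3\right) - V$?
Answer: $-648$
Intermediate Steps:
$E = 17$ ($E = 7 - -10 = 7 + 10 = 17$)
$d{\left(t,V \right)} = -3$ ($d{\left(t,V \right)} = \left(-3 + V\right) - V = -3$)
$k{\left(A,R \right)} = 0$
$n{\left(z \right)} = 2 z^{2}$ ($n{\left(z \right)} = \left(z^{2} + z z\right) + 0 = \left(z^{2} + z^{2}\right) + 0 = 2 z^{2} + 0 = 2 z^{2}$)
$- n{\left(\left(E + 7\right) - 6 \right)} = - 2 \left(\left(17 + 7\right) - 6\right)^{2} = - 2 \left(24 - 6\right)^{2} = - 2 \cdot 18^{2} = - 2 \cdot 324 = \left(-1\right) 648 = -648$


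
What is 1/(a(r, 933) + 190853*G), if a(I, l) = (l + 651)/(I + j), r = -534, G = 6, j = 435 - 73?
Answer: 43/49239678 ≈ 8.7328e-7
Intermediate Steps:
j = 362
a(I, l) = (651 + l)/(362 + I) (a(I, l) = (l + 651)/(I + 362) = (651 + l)/(362 + I))
1/(a(r, 933) + 190853*G) = 1/((651 + 933)/(362 - 534) + 190853*6) = 1/(1584/(-172) + 1145118) = 1/(-1/172*1584 + 1145118) = 1/(-396/43 + 1145118) = 1/(49239678/43) = 43/49239678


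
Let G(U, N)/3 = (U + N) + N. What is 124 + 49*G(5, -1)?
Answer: 565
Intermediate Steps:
G(U, N) = 3*U + 6*N (G(U, N) = 3*((U + N) + N) = 3*((N + U) + N) = 3*(U + 2*N) = 3*U + 6*N)
124 + 49*G(5, -1) = 124 + 49*(3*5 + 6*(-1)) = 124 + 49*(15 - 6) = 124 + 49*9 = 124 + 441 = 565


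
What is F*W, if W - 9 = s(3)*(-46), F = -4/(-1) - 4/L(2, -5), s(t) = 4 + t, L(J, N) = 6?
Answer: -3130/3 ≈ -1043.3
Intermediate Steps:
F = 10/3 (F = -4/(-1) - 4/6 = -4*(-1) - 4*⅙ = 4 - ⅔ = 10/3 ≈ 3.3333)
W = -313 (W = 9 + (4 + 3)*(-46) = 9 + 7*(-46) = 9 - 322 = -313)
F*W = (10/3)*(-313) = -3130/3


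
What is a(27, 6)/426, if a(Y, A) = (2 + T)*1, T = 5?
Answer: 7/426 ≈ 0.016432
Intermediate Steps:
a(Y, A) = 7 (a(Y, A) = (2 + 5)*1 = 7*1 = 7)
a(27, 6)/426 = 7/426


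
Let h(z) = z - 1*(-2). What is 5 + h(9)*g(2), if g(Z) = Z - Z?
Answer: 5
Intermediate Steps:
h(z) = 2 + z (h(z) = z + 2 = 2 + z)
g(Z) = 0
5 + h(9)*g(2) = 5 + (2 + 9)*0 = 5 + 11*0 = 5 + 0 = 5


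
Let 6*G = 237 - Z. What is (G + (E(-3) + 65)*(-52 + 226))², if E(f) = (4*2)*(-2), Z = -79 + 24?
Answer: 661724176/9 ≈ 7.3525e+7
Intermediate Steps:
Z = -55
E(f) = -16 (E(f) = 8*(-2) = -16)
G = 146/3 (G = (237 - 1*(-55))/6 = (237 + 55)/6 = (⅙)*292 = 146/3 ≈ 48.667)
(G + (E(-3) + 65)*(-52 + 226))² = (146/3 + (-16 + 65)*(-52 + 226))² = (146/3 + 49*174)² = (146/3 + 8526)² = (25724/3)² = 661724176/9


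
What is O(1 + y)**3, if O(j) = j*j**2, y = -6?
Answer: -1953125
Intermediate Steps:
O(j) = j**3
O(1 + y)**3 = ((1 - 6)**3)**3 = ((-5)**3)**3 = (-125)**3 = -1953125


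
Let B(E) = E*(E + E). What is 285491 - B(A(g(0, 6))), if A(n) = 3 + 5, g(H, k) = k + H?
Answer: 285363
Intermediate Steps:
g(H, k) = H + k
A(n) = 8
B(E) = 2*E² (B(E) = E*(2*E) = 2*E²)
285491 - B(A(g(0, 6))) = 285491 - 2*8² = 285491 - 2*64 = 285491 - 1*128 = 285491 - 128 = 285363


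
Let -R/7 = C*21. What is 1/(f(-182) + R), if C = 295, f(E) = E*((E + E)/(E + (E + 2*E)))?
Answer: -1/43456 ≈ -2.3012e-5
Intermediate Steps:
f(E) = E/2 (f(E) = E*((2*E)/(E + 3*E)) = E*((2*E)/((4*E))) = E*((2*E)*(1/(4*E))) = E*(1/2) = E/2)
R = -43365 (R = -2065*21 = -7*6195 = -43365)
1/(f(-182) + R) = 1/((1/2)*(-182) - 43365) = 1/(-91 - 43365) = 1/(-43456) = -1/43456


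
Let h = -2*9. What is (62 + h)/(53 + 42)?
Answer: 44/95 ≈ 0.46316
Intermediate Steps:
h = -18
(62 + h)/(53 + 42) = (62 - 18)/(53 + 42) = 44/95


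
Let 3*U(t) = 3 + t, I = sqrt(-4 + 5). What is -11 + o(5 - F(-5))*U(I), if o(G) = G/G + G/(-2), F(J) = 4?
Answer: -31/3 ≈ -10.333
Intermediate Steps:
o(G) = 1 - G/2 (o(G) = 1 + G*(-1/2) = 1 - G/2)
I = 1 (I = sqrt(1) = 1)
U(t) = 1 + t/3 (U(t) = (3 + t)/3 = 1 + t/3)
-11 + o(5 - F(-5))*U(I) = -11 + (1 - (5 - 1*4)/2)*(1 + (1/3)*1) = -11 + (1 - (5 - 4)/2)*(1 + 1/3) = -11 + (1 - 1/2*1)*(4/3) = -11 + (1 - 1/2)*(4/3) = -11 + (1/2)*(4/3) = -11 + 2/3 = -31/3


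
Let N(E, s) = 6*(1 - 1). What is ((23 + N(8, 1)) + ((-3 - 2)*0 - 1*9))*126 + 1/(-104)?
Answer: 183455/104 ≈ 1764.0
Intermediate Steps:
N(E, s) = 0 (N(E, s) = 6*0 = 0)
((23 + N(8, 1)) + ((-3 - 2)*0 - 1*9))*126 + 1/(-104) = ((23 + 0) + ((-3 - 2)*0 - 1*9))*126 + 1/(-104) = (23 + (-5*0 - 9))*126 - 1/104 = (23 + (0 - 9))*126 - 1/104 = (23 - 9)*126 - 1/104 = 14*126 - 1/104 = 1764 - 1/104 = 183455/104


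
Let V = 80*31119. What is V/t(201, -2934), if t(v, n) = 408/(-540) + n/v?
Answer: -42647175/263 ≈ -1.6216e+5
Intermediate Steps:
t(v, n) = -34/45 + n/v (t(v, n) = 408*(-1/540) + n/v = -34/45 + n/v)
V = 2489520
V/t(201, -2934) = 2489520/(-34/45 - 2934/201) = 2489520/(-34/45 - 2934*1/201) = 2489520/(-34/45 - 978/67) = 2489520/(-46288/3015) = 2489520*(-3015/46288) = -42647175/263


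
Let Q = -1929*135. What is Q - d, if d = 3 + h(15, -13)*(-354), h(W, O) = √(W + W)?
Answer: -260418 + 354*√30 ≈ -2.5848e+5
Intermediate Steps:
h(W, O) = √2*√W (h(W, O) = √(2*W) = √2*√W)
d = 3 - 354*√30 (d = 3 + (√2*√15)*(-354) = 3 + √30*(-354) = 3 - 354*√30 ≈ -1935.9)
Q = -260415
Q - d = -260415 - (3 - 354*√30) = -260415 + (-3 + 354*√30) = -260418 + 354*√30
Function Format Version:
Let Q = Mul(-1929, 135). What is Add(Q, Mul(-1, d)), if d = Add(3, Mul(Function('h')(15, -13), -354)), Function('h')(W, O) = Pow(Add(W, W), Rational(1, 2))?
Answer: Add(-260418, Mul(354, Pow(30, Rational(1, 2)))) ≈ -2.5848e+5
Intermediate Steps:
Function('h')(W, O) = Mul(Pow(2, Rational(1, 2)), Pow(W, Rational(1, 2))) (Function('h')(W, O) = Pow(Mul(2, W), Rational(1, 2)) = Mul(Pow(2, Rational(1, 2)), Pow(W, Rational(1, 2))))
d = Add(3, Mul(-354, Pow(30, Rational(1, 2)))) (d = Add(3, Mul(Mul(Pow(2, Rational(1, 2)), Pow(15, Rational(1, 2))), -354)) = Add(3, Mul(Pow(30, Rational(1, 2)), -354)) = Add(3, Mul(-354, Pow(30, Rational(1, 2)))) ≈ -1935.9)
Q = -260415
Add(Q, Mul(-1, d)) = Add(-260415, Mul(-1, Add(3, Mul(-354, Pow(30, Rational(1, 2)))))) = Add(-260415, Add(-3, Mul(354, Pow(30, Rational(1, 2))))) = Add(-260418, Mul(354, Pow(30, Rational(1, 2))))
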